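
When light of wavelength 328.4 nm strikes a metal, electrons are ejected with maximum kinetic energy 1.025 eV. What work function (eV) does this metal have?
2.75 eV

From Einstein's photoelectric equation: KE_max = hf - φ = hc/λ - φ

Rearranging for φ:
φ = hc/λ - KE_max

Calculate photon energy:
E_photon = hc/λ = 3.7754 eV

Therefore:
φ = 3.7754 - 1.025 = 2.75 eV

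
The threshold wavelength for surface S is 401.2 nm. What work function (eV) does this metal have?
3.09 eV

At the threshold wavelength, photon energy equals work function:
φ = hc/λ₀

Calculating:
φ = (6.626×10⁻³⁴ J·s)(3×10⁸ m/s) / (401.2×10⁻⁹ m)
φ = 3.09 eV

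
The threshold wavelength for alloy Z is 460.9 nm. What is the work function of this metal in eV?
2.69 eV

At the threshold wavelength, photon energy equals work function:
φ = hc/λ₀

Calculating:
φ = (6.626×10⁻³⁴ J·s)(3×10⁸ m/s) / (460.9×10⁻⁹ m)
φ = 2.69 eV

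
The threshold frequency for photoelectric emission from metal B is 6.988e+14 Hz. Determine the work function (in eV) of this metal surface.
2.89 eV

At the threshold frequency, photon energy equals work function:
φ = hf₀

Calculating:
φ = (6.626×10⁻³⁴ J·s)(6.988e+14 Hz)
φ = 2.89 eV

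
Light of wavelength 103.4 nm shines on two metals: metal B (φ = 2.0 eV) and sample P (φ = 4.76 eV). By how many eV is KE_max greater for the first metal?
2.7600 eV

Using KE_max = hc/λ - φ for each metal:

Photon energy: E = hc/λ = 11.9907 eV

For metal B (φ₁ = 2.0 eV):
KE₁ = E - φ₁ = 11.9907 - 2.0 = 9.9907 eV

For sample P (φ₂ = 4.76 eV):
KE₂ = E - φ₂ = 11.9907 - 4.76 = 7.2307 eV

Difference:
ΔKE = KE₁ - KE₂ = 9.9907 - 7.2307 = 2.7600 eV

Note: The difference equals the difference in work functions: 4.76 - 2.0 = 2.76 eV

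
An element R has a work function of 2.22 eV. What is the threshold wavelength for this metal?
558.49 nm

The threshold wavelength is when the photon energy equals the work function:
hc/λ₀ = φ

Solving for λ₀:
λ₀ = hc/φ = (6.626×10⁻³⁴ J·s)(3×10⁸ m/s) / (2.22 eV × 1.602×10⁻¹⁹ J/eV)
λ₀ = 558.49 nm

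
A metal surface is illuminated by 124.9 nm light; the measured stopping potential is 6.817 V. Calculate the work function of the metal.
3.11 eV

The stopping potential gives the maximum kinetic energy: KE_max = eV_s = 6.817 eV

From Einstein's photoelectric equation: KE_max = hc/λ - φ
Rearranging: φ = hc/λ - KE_max

Calculate photon energy:
E_photon = hc/λ = (6.626×10⁻³⁴ J·s)(3×10⁸ m/s) / (124.9×10⁻⁹ m) = 9.9267 eV

Therefore:
φ = 9.9267 - 6.817 = 3.11 eV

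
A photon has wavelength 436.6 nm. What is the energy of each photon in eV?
2.8398 eV

Using E = hf = hc/λ:

E = hc/λ = (6.626×10⁻³⁴ J·s)(3×10⁸ m/s) / (436.6×10⁻⁹ m)
E = 2.8398 eV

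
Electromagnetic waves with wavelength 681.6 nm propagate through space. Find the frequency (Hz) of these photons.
4.3984e+14 Hz

Using the wave equation: c = fλ

Solving for frequency:
f = c/λ = (3×10⁸ m/s) / (681.6×10⁻⁹ m)
f = 4.3984e+14 Hz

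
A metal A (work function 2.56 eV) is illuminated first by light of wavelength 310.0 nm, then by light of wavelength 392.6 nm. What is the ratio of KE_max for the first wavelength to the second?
2.4071

Using Einstein's equation: KE_max = hc/λ - φ

For λ₁ = 310.0 nm:
E₁ = hc/λ₁ = 3.9995 eV
KE₁ = E₁ - φ = 3.9995 - 2.56 = 1.4395 eV

For λ₂ = 392.6 nm:
E₂ = hc/λ₂ = 3.1580 eV
KE₂ = E₂ - φ = 3.1580 - 2.56 = 0.5980 eV

Ratio: KE₁/KE₂ = 1.4395/0.5980 = 2.4071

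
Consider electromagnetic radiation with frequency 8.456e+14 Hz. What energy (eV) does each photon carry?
3.4971 eV

Using E = hf:

E = hf = (6.626×10⁻³⁴ J·s)(8.456e+14 Hz)
E = 3.4971 eV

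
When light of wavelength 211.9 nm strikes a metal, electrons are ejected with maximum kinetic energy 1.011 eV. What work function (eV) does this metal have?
4.84 eV

From Einstein's photoelectric equation: KE_max = hf - φ = hc/λ - φ

Rearranging for φ:
φ = hc/λ - KE_max

Calculate photon energy:
E_photon = hc/λ = 5.8511 eV

Therefore:
φ = 5.8511 - 1.011 = 4.84 eV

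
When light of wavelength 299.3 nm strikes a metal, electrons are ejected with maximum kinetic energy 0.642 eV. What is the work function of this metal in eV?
3.50 eV

From Einstein's photoelectric equation: KE_max = hf - φ = hc/λ - φ

Rearranging for φ:
φ = hc/λ - KE_max

Calculate photon energy:
E_photon = hc/λ = 4.1425 eV

Therefore:
φ = 4.1425 - 0.642 = 3.50 eV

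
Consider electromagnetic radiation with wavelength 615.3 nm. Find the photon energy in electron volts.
2.0150 eV

Using E = hf = hc/λ:

E = hc/λ = (6.626×10⁻³⁴ J·s)(3×10⁸ m/s) / (615.3×10⁻⁹ m)
E = 2.0150 eV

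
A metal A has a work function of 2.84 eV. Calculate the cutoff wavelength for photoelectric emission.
436.56 nm

The threshold wavelength is when the photon energy equals the work function:
hc/λ₀ = φ

Solving for λ₀:
λ₀ = hc/φ = (6.626×10⁻³⁴ J·s)(3×10⁸ m/s) / (2.84 eV × 1.602×10⁻¹⁹ J/eV)
λ₀ = 436.56 nm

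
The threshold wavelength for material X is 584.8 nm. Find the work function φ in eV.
2.12 eV

At the threshold wavelength, photon energy equals work function:
φ = hc/λ₀

Calculating:
φ = (6.626×10⁻³⁴ J·s)(3×10⁸ m/s) / (584.8×10⁻⁹ m)
φ = 2.12 eV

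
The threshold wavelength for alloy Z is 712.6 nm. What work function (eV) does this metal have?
1.74 eV

At the threshold wavelength, photon energy equals work function:
φ = hc/λ₀

Calculating:
φ = (6.626×10⁻³⁴ J·s)(3×10⁸ m/s) / (712.6×10⁻⁹ m)
φ = 1.74 eV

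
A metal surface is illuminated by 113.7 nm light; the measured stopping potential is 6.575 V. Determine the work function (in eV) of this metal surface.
4.33 eV

The stopping potential gives the maximum kinetic energy: KE_max = eV_s = 6.575 eV

From Einstein's photoelectric equation: KE_max = hc/λ - φ
Rearranging: φ = hc/λ - KE_max

Calculate photon energy:
E_photon = hc/λ = (6.626×10⁻³⁴ J·s)(3×10⁸ m/s) / (113.7×10⁻⁹ m) = 10.9045 eV

Therefore:
φ = 10.9045 - 6.575 = 4.33 eV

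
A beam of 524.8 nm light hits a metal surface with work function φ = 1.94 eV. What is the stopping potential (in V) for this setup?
0.4225 V

The stopping potential V_s satisfies: eV_s = KE_max

First, find KE_max using Einstein's equation:
E_photon = hc/λ = 2.3625 eV
KE_max = E_photon - φ = 2.3625 - 1.94 = 0.4225 eV

Since eV_s = KE_max:
V_s = KE_max/e = 0.4225 V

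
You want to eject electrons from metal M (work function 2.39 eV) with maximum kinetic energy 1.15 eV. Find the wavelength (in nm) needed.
350.24 nm

From Einstein's equation: KE_max = hc/λ - φ

Rearranging for λ:
hc/λ = KE_max + φ
λ = hc/(KE_max + φ)

Required photon energy:
E_photon = KE_max + φ = 1.15 + 2.39 = 3.54 eV

Required wavelength:
λ = hc/E_photon = (6.626×10⁻³⁴)(3×10⁸) / (3.54 × 1.602×10⁻¹⁹)
λ = 350.24 nm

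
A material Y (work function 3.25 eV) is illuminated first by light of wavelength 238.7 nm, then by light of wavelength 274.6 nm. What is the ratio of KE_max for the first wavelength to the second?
1.5368

Using Einstein's equation: KE_max = hc/λ - φ

For λ₁ = 238.7 nm:
E₁ = hc/λ₁ = 5.1941 eV
KE₁ = E₁ - φ = 5.1941 - 3.25 = 1.9441 eV

For λ₂ = 274.6 nm:
E₂ = hc/λ₂ = 4.5151 eV
KE₂ = E₂ - φ = 4.5151 - 3.25 = 1.2651 eV

Ratio: KE₁/KE₂ = 1.9441/1.2651 = 1.5368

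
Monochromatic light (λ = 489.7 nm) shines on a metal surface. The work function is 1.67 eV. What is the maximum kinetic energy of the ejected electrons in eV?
0.8618 eV

Using Einstein's photoelectric equation: KE_max = hf - φ = hc/λ - φ

First, calculate the photon energy:
E_photon = hc/λ = (6.626×10⁻³⁴ J·s)(3×10⁸ m/s) / (489.7×10⁻⁹ m)
E_photon = 2.5318 eV

Then, the maximum kinetic energy:
KE_max = E_photon - φ = 2.5318 eV - 1.67 eV = 0.8618 eV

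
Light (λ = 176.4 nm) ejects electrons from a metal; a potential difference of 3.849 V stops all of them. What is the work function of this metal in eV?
3.18 eV

The stopping potential gives the maximum kinetic energy: KE_max = eV_s = 3.849 eV

From Einstein's photoelectric equation: KE_max = hc/λ - φ
Rearranging: φ = hc/λ - KE_max

Calculate photon energy:
E_photon = hc/λ = (6.626×10⁻³⁴ J·s)(3×10⁸ m/s) / (176.4×10⁻⁹ m) = 7.0286 eV

Therefore:
φ = 7.0286 - 3.849 = 3.18 eV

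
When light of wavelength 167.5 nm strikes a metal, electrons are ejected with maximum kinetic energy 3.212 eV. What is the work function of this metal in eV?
4.19 eV

From Einstein's photoelectric equation: KE_max = hf - φ = hc/λ - φ

Rearranging for φ:
φ = hc/λ - KE_max

Calculate photon energy:
E_photon = hc/λ = 7.4020 eV

Therefore:
φ = 7.4020 - 3.212 = 4.19 eV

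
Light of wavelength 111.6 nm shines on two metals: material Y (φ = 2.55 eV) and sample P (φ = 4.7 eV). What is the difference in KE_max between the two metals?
2.1500 eV

Using KE_max = hc/λ - φ for each metal:

Photon energy: E = hc/λ = 11.1097 eV

For material Y (φ₁ = 2.55 eV):
KE₁ = E - φ₁ = 11.1097 - 2.55 = 8.5597 eV

For sample P (φ₂ = 4.7 eV):
KE₂ = E - φ₂ = 11.1097 - 4.7 = 6.4097 eV

Difference:
ΔKE = KE₁ - KE₂ = 8.5597 - 6.4097 = 2.1500 eV

Note: The difference equals the difference in work functions: 4.7 - 2.55 = 2.15 eV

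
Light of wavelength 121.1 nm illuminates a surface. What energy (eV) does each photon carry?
10.2382 eV

Using E = hf = hc/λ:

E = hc/λ = (6.626×10⁻³⁴ J·s)(3×10⁸ m/s) / (121.1×10⁻⁹ m)
E = 10.2382 eV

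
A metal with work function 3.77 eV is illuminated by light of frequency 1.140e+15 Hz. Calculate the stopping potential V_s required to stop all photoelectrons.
0.9447 V

The stopping potential V_s satisfies: eV_s = KE_max

First, find KE_max using Einstein's equation:
E_photon = hf = (6.626×10⁻³⁴ J·s)(1.140e+15 Hz) = 4.7147 eV
KE_max = E_photon - φ = 4.7147 - 3.77 = 0.9447 eV

Since eV_s = KE_max:
V_s = KE_max/e = 0.9447 V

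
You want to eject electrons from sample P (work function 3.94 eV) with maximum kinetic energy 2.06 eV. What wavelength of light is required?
206.64 nm

From Einstein's equation: KE_max = hc/λ - φ

Rearranging for λ:
hc/λ = KE_max + φ
λ = hc/(KE_max + φ)

Required photon energy:
E_photon = KE_max + φ = 2.06 + 3.94 = 6.00 eV

Required wavelength:
λ = hc/E_photon = (6.626×10⁻³⁴)(3×10⁸) / (6.00 × 1.602×10⁻¹⁹)
λ = 206.64 nm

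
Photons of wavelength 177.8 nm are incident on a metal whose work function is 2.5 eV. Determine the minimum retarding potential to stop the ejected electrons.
4.4732 V

The stopping potential V_s satisfies: eV_s = KE_max

First, find KE_max using Einstein's equation:
E_photon = hc/λ = 6.9732 eV
KE_max = E_photon - φ = 6.9732 - 2.5 = 4.4732 eV

Since eV_s = KE_max:
V_s = KE_max/e = 4.4732 V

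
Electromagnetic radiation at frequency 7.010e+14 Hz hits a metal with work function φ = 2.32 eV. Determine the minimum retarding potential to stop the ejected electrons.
0.5791 V

The stopping potential V_s satisfies: eV_s = KE_max

First, find KE_max using Einstein's equation:
E_photon = hf = (6.626×10⁻³⁴ J·s)(7.010e+14 Hz) = 2.8991 eV
KE_max = E_photon - φ = 2.8991 - 2.32 = 0.5791 eV

Since eV_s = KE_max:
V_s = KE_max/e = 0.5791 V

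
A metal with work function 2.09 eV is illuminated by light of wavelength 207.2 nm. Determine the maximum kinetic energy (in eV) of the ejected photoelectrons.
3.8938 eV

Using Einstein's photoelectric equation: KE_max = hf - φ = hc/λ - φ

First, calculate the photon energy:
E_photon = hc/λ = (6.626×10⁻³⁴ J·s)(3×10⁸ m/s) / (207.2×10⁻⁹ m)
E_photon = 5.9838 eV

Then, the maximum kinetic energy:
KE_max = E_photon - φ = 5.9838 eV - 2.09 eV = 3.8938 eV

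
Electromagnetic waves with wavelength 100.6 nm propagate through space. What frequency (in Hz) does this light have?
2.9800e+15 Hz

Using the wave equation: c = fλ

Solving for frequency:
f = c/λ = (3×10⁸ m/s) / (100.6×10⁻⁹ m)
f = 2.9800e+15 Hz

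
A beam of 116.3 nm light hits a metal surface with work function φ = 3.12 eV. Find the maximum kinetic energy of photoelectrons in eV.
7.5407 eV

Using Einstein's photoelectric equation: KE_max = hf - φ = hc/λ - φ

First, calculate the photon energy:
E_photon = hc/λ = (6.626×10⁻³⁴ J·s)(3×10⁸ m/s) / (116.3×10⁻⁹ m)
E_photon = 10.6607 eV

Then, the maximum kinetic energy:
KE_max = E_photon - φ = 10.6607 eV - 3.12 eV = 7.5407 eV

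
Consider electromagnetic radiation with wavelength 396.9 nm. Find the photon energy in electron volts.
3.1238 eV

Using E = hf = hc/λ:

E = hc/λ = (6.626×10⁻³⁴ J·s)(3×10⁸ m/s) / (396.9×10⁻⁹ m)
E = 3.1238 eV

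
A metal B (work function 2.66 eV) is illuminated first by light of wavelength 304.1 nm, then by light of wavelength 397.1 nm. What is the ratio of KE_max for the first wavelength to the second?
3.0657

Using Einstein's equation: KE_max = hc/λ - φ

For λ₁ = 304.1 nm:
E₁ = hc/λ₁ = 4.0771 eV
KE₁ = E₁ - φ = 4.0771 - 2.66 = 1.4171 eV

For λ₂ = 397.1 nm:
E₂ = hc/λ₂ = 3.1222 eV
KE₂ = E₂ - φ = 3.1222 - 2.66 = 0.4622 eV

Ratio: KE₁/KE₂ = 1.4171/0.4622 = 3.0657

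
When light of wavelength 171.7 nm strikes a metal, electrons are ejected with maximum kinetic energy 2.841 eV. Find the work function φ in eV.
4.38 eV

From Einstein's photoelectric equation: KE_max = hf - φ = hc/λ - φ

Rearranging for φ:
φ = hc/λ - KE_max

Calculate photon energy:
E_photon = hc/λ = 7.2210 eV

Therefore:
φ = 7.2210 - 2.841 = 4.38 eV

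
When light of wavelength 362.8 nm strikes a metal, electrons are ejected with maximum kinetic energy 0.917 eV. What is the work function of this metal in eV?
2.50 eV

From Einstein's photoelectric equation: KE_max = hf - φ = hc/λ - φ

Rearranging for φ:
φ = hc/λ - KE_max

Calculate photon energy:
E_photon = hc/λ = 3.4174 eV

Therefore:
φ = 3.4174 - 0.917 = 2.50 eV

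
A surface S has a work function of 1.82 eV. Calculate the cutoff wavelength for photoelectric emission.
681.23 nm

The threshold wavelength is when the photon energy equals the work function:
hc/λ₀ = φ

Solving for λ₀:
λ₀ = hc/φ = (6.626×10⁻³⁴ J·s)(3×10⁸ m/s) / (1.82 eV × 1.602×10⁻¹⁹ J/eV)
λ₀ = 681.23 nm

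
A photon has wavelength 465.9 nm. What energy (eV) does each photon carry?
2.6612 eV

Using E = hf = hc/λ:

E = hc/λ = (6.626×10⁻³⁴ J·s)(3×10⁸ m/s) / (465.9×10⁻⁹ m)
E = 2.6612 eV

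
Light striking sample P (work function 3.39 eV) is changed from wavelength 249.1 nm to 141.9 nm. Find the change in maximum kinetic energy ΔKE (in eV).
3.7601 eV

Using Einstein's equation: KE_max = hc/λ - φ

For λ₁ = 249.1 nm:
KE₁ = hc/λ₁ - φ = 4.9773 - 3.39 = 1.5873 eV

For λ₂ = 141.9 nm:
KE₂ = hc/λ₂ - φ = 8.7374 - 3.39 = 5.3474 eV

Change in KE:
ΔKE = KE₂ - KE₁ = 5.3474 - 1.5873 = 3.7601 eV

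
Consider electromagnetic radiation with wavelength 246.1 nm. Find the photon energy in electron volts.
5.0380 eV

Using E = hf = hc/λ:

E = hc/λ = (6.626×10⁻³⁴ J·s)(3×10⁸ m/s) / (246.1×10⁻⁹ m)
E = 5.0380 eV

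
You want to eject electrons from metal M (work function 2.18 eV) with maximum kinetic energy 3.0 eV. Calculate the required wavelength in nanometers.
239.35 nm

From Einstein's equation: KE_max = hc/λ - φ

Rearranging for λ:
hc/λ = KE_max + φ
λ = hc/(KE_max + φ)

Required photon energy:
E_photon = KE_max + φ = 3.0 + 2.18 = 5.18 eV

Required wavelength:
λ = hc/E_photon = (6.626×10⁻³⁴)(3×10⁸) / (5.18 × 1.602×10⁻¹⁹)
λ = 239.35 nm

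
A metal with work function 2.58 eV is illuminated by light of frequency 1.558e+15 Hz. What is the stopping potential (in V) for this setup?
3.8634 V

The stopping potential V_s satisfies: eV_s = KE_max

First, find KE_max using Einstein's equation:
E_photon = hf = (6.626×10⁻³⁴ J·s)(1.558e+15 Hz) = 6.4434 eV
KE_max = E_photon - φ = 6.4434 - 2.58 = 3.8634 eV

Since eV_s = KE_max:
V_s = KE_max/e = 3.8634 V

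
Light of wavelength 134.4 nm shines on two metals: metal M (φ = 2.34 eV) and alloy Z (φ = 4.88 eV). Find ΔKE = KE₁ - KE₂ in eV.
2.5400 eV

Using KE_max = hc/λ - φ for each metal:

Photon energy: E = hc/λ = 9.2250 eV

For metal M (φ₁ = 2.34 eV):
KE₁ = E - φ₁ = 9.2250 - 2.34 = 6.8850 eV

For alloy Z (φ₂ = 4.88 eV):
KE₂ = E - φ₂ = 9.2250 - 4.88 = 4.3450 eV

Difference:
ΔKE = KE₁ - KE₂ = 6.8850 - 4.3450 = 2.5400 eV

Note: The difference equals the difference in work functions: 4.88 - 2.34 = 2.54 eV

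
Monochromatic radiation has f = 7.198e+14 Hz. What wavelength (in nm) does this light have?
416.49 nm

Using the wave equation: c = fλ

Solving for wavelength:
λ = c/f = (3×10⁸ m/s) / (7.198e+14 Hz)
λ = 416.49 nm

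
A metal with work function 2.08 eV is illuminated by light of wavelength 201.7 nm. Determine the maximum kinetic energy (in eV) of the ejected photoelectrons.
4.0670 eV

Using Einstein's photoelectric equation: KE_max = hf - φ = hc/λ - φ

First, calculate the photon energy:
E_photon = hc/λ = (6.626×10⁻³⁴ J·s)(3×10⁸ m/s) / (201.7×10⁻⁹ m)
E_photon = 6.1470 eV

Then, the maximum kinetic energy:
KE_max = E_photon - φ = 6.1470 eV - 2.08 eV = 4.0670 eV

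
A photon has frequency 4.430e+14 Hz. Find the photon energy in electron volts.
1.8321 eV

Using E = hf:

E = hf = (6.626×10⁻³⁴ J·s)(4.430e+14 Hz)
E = 1.8321 eV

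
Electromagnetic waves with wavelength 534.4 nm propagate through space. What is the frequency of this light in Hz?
5.6099e+14 Hz

Using the wave equation: c = fλ

Solving for frequency:
f = c/λ = (3×10⁸ m/s) / (534.4×10⁻⁹ m)
f = 5.6099e+14 Hz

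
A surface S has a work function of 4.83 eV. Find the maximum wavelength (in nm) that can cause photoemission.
256.70 nm

The threshold wavelength is when the photon energy equals the work function:
hc/λ₀ = φ

Solving for λ₀:
λ₀ = hc/φ = (6.626×10⁻³⁴ J·s)(3×10⁸ m/s) / (4.83 eV × 1.602×10⁻¹⁹ J/eV)
λ₀ = 256.70 nm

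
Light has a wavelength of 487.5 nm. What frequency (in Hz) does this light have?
6.1496e+14 Hz

Using the wave equation: c = fλ

Solving for frequency:
f = c/λ = (3×10⁸ m/s) / (487.5×10⁻⁹ m)
f = 6.1496e+14 Hz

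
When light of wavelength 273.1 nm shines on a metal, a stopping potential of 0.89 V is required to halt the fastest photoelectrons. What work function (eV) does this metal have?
3.65 eV

The stopping potential gives the maximum kinetic energy: KE_max = eV_s = 0.89 eV

From Einstein's photoelectric equation: KE_max = hc/λ - φ
Rearranging: φ = hc/λ - KE_max

Calculate photon energy:
E_photon = hc/λ = (6.626×10⁻³⁴ J·s)(3×10⁸ m/s) / (273.1×10⁻⁹ m) = 4.5399 eV

Therefore:
φ = 4.5399 - 0.89 = 3.65 eV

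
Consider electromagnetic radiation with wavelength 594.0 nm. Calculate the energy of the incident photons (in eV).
2.0873 eV

Using E = hf = hc/λ:

E = hc/λ = (6.626×10⁻³⁴ J·s)(3×10⁸ m/s) / (594.0×10⁻⁹ m)
E = 2.0873 eV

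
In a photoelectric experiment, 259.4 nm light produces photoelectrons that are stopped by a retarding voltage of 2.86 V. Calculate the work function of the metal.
1.92 eV

The stopping potential gives the maximum kinetic energy: KE_max = eV_s = 2.86 eV

From Einstein's photoelectric equation: KE_max = hc/λ - φ
Rearranging: φ = hc/λ - KE_max

Calculate photon energy:
E_photon = hc/λ = (6.626×10⁻³⁴ J·s)(3×10⁸ m/s) / (259.4×10⁻⁹ m) = 4.7797 eV

Therefore:
φ = 4.7797 - 2.86 = 1.92 eV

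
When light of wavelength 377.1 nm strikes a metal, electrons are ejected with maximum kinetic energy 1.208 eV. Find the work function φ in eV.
2.08 eV

From Einstein's photoelectric equation: KE_max = hf - φ = hc/λ - φ

Rearranging for φ:
φ = hc/λ - KE_max

Calculate photon energy:
E_photon = hc/λ = 3.2878 eV

Therefore:
φ = 3.2878 - 1.208 = 2.08 eV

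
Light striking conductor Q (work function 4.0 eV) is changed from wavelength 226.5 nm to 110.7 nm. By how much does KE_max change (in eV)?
5.7261 eV

Using Einstein's equation: KE_max = hc/λ - φ

For λ₁ = 226.5 nm:
KE₁ = hc/λ₁ - φ = 5.4739 - 4.0 = 1.4739 eV

For λ₂ = 110.7 nm:
KE₂ = hc/λ₂ - φ = 11.2000 - 4.0 = 7.2000 eV

Change in KE:
ΔKE = KE₂ - KE₁ = 7.2000 - 1.4739 = 5.7261 eV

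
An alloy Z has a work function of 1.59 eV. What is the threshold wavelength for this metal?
779.77 nm

The threshold wavelength is when the photon energy equals the work function:
hc/λ₀ = φ

Solving for λ₀:
λ₀ = hc/φ = (6.626×10⁻³⁴ J·s)(3×10⁸ m/s) / (1.59 eV × 1.602×10⁻¹⁹ J/eV)
λ₀ = 779.77 nm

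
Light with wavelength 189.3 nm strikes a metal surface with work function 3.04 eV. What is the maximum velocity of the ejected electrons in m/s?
1.1111e+06 m/s

First, find the maximum kinetic energy:
E_photon = hc/λ = 6.5496 eV
KE_max = E_photon - φ = 6.5496 - 3.04 = 3.5096 eV

Convert to Joules: KE_max = 3.5096 × 1.602×10⁻¹⁹ J = 5.6230e-19 J

Then use KE = ½mv² to find velocity:
v = √(2·KE/m) = √(2 × 5.6230e-19 J / 9.109e-31 kg)
v = 1.1111e+06 m/s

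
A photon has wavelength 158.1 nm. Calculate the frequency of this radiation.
1.8962e+15 Hz

Using the wave equation: c = fλ

Solving for frequency:
f = c/λ = (3×10⁸ m/s) / (158.1×10⁻⁹ m)
f = 1.8962e+15 Hz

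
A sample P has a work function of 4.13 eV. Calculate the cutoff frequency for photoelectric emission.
9.9863e+14 Hz

The threshold frequency is when the photon energy equals the work function:
hf₀ = φ

Solving for f₀:
f₀ = φ/h = (4.13 eV × 1.602×10⁻¹⁹ J/eV) / (6.626×10⁻³⁴ J·s)
f₀ = 9.9863e+14 Hz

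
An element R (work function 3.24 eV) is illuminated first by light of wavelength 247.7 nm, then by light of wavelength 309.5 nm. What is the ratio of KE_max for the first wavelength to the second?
2.3049

Using Einstein's equation: KE_max = hc/λ - φ

For λ₁ = 247.7 nm:
E₁ = hc/λ₁ = 5.0054 eV
KE₁ = E₁ - φ = 5.0054 - 3.24 = 1.7654 eV

For λ₂ = 309.5 nm:
E₂ = hc/λ₂ = 4.0060 eV
KE₂ = E₂ - φ = 4.0060 - 3.24 = 0.7660 eV

Ratio: KE₁/KE₂ = 1.7654/0.7660 = 2.3049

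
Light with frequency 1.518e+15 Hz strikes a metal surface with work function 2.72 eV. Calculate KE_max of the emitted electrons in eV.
3.5579 eV

Using Einstein's photoelectric equation: KE_max = hf - φ

First, calculate the photon energy:
E_photon = hf = (6.626×10⁻³⁴ J·s)(1.518e+15 Hz)
E_photon = 6.2779 eV

Then, the maximum kinetic energy:
KE_max = E_photon - φ = 6.2779 eV - 2.72 eV = 3.5579 eV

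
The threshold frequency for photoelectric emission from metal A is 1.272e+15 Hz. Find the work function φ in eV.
5.26 eV

At the threshold frequency, photon energy equals work function:
φ = hf₀

Calculating:
φ = (6.626×10⁻³⁴ J·s)(1.272e+15 Hz)
φ = 5.26 eV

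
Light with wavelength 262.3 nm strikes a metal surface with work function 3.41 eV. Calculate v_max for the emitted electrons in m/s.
6.8059e+05 m/s

First, find the maximum kinetic energy:
E_photon = hc/λ = 4.7268 eV
KE_max = E_photon - φ = 4.7268 - 3.41 = 1.3168 eV

Convert to Joules: KE_max = 1.3168 × 1.602×10⁻¹⁹ J = 2.1098e-19 J

Then use KE = ½mv² to find velocity:
v = √(2·KE/m) = √(2 × 2.1098e-19 J / 9.109e-31 kg)
v = 6.8059e+05 m/s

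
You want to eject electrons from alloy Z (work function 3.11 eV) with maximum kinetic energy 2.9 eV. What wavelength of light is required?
206.30 nm

From Einstein's equation: KE_max = hc/λ - φ

Rearranging for λ:
hc/λ = KE_max + φ
λ = hc/(KE_max + φ)

Required photon energy:
E_photon = KE_max + φ = 2.9 + 3.11 = 6.01 eV

Required wavelength:
λ = hc/E_photon = (6.626×10⁻³⁴)(3×10⁸) / (6.01 × 1.602×10⁻¹⁹)
λ = 206.30 nm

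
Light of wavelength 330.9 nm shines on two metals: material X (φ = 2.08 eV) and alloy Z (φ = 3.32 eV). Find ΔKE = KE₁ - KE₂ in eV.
1.2400 eV

Using KE_max = hc/λ - φ for each metal:

Photon energy: E = hc/λ = 3.7469 eV

For material X (φ₁ = 2.08 eV):
KE₁ = E - φ₁ = 3.7469 - 2.08 = 1.6669 eV

For alloy Z (φ₂ = 3.32 eV):
KE₂ = E - φ₂ = 3.7469 - 3.32 = 0.4269 eV

Difference:
ΔKE = KE₁ - KE₂ = 1.6669 - 0.4269 = 1.2400 eV

Note: The difference equals the difference in work functions: 3.32 - 2.08 = 1.24 eV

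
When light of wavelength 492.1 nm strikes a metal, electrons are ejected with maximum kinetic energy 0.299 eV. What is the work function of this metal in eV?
2.22 eV

From Einstein's photoelectric equation: KE_max = hf - φ = hc/λ - φ

Rearranging for φ:
φ = hc/λ - KE_max

Calculate photon energy:
E_photon = hc/λ = 2.5195 eV

Therefore:
φ = 2.5195 - 0.299 = 2.22 eV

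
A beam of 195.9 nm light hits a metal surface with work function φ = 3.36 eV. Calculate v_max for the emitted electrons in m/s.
1.0219e+06 m/s

First, find the maximum kinetic energy:
E_photon = hc/λ = 6.3290 eV
KE_max = E_photon - φ = 6.3290 - 3.36 = 2.9690 eV

Convert to Joules: KE_max = 2.9690 × 1.602×10⁻¹⁹ J = 4.7568e-19 J

Then use KE = ½mv² to find velocity:
v = √(2·KE/m) = √(2 × 4.7568e-19 J / 9.109e-31 kg)
v = 1.0219e+06 m/s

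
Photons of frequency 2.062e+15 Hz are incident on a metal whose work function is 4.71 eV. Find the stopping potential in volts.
3.8177 V

The stopping potential V_s satisfies: eV_s = KE_max

First, find KE_max using Einstein's equation:
E_photon = hf = (6.626×10⁻³⁴ J·s)(2.062e+15 Hz) = 8.5277 eV
KE_max = E_photon - φ = 8.5277 - 4.71 = 3.8177 eV

Since eV_s = KE_max:
V_s = KE_max/e = 3.8177 V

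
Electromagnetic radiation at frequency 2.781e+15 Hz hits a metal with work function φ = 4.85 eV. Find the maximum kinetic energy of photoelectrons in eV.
6.6513 eV

Using Einstein's photoelectric equation: KE_max = hf - φ

First, calculate the photon energy:
E_photon = hf = (6.626×10⁻³⁴ J·s)(2.781e+15 Hz)
E_photon = 11.5013 eV

Then, the maximum kinetic energy:
KE_max = E_photon - φ = 11.5013 eV - 4.85 eV = 6.6513 eV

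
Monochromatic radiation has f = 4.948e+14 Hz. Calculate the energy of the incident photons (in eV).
2.0463 eV

Using E = hf:

E = hf = (6.626×10⁻³⁴ J·s)(4.948e+14 Hz)
E = 2.0463 eV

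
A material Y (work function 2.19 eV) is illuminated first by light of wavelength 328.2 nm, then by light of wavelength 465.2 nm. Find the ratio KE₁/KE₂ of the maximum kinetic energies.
3.3413

Using Einstein's equation: KE_max = hc/λ - φ

For λ₁ = 328.2 nm:
E₁ = hc/λ₁ = 3.7777 eV
KE₁ = E₁ - φ = 3.7777 - 2.19 = 1.5877 eV

For λ₂ = 465.2 nm:
E₂ = hc/λ₂ = 2.6652 eV
KE₂ = E₂ - φ = 2.6652 - 2.19 = 0.4752 eV

Ratio: KE₁/KE₂ = 1.5877/0.4752 = 3.3413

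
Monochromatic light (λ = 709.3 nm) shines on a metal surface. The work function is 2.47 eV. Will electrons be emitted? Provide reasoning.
No

For photoemission, the photon energy must exceed the work function.

Photon energy: E = hc/λ = 1.7480 eV
Work function: φ = 2.47 eV

Since E_photon (1.7480 eV) < φ (2.47 eV), photoemission will NOT occur.
The threshold wavelength is λ₀ = hc/φ = 502.0 nm.
Since 709.3 nm > 502.0 nm, the photons lack sufficient energy.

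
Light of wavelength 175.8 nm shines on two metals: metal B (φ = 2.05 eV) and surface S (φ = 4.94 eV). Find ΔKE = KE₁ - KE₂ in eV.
2.8900 eV

Using KE_max = hc/λ - φ for each metal:

Photon energy: E = hc/λ = 7.0526 eV

For metal B (φ₁ = 2.05 eV):
KE₁ = E - φ₁ = 7.0526 - 2.05 = 5.0026 eV

For surface S (φ₂ = 4.94 eV):
KE₂ = E - φ₂ = 7.0526 - 4.94 = 2.1126 eV

Difference:
ΔKE = KE₁ - KE₂ = 5.0026 - 2.1126 = 2.8900 eV

Note: The difference equals the difference in work functions: 4.94 - 2.05 = 2.89 eV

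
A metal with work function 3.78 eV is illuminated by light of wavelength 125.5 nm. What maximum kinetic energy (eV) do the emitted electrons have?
6.0992 eV

Using Einstein's photoelectric equation: KE_max = hf - φ = hc/λ - φ

First, calculate the photon energy:
E_photon = hc/λ = (6.626×10⁻³⁴ J·s)(3×10⁸ m/s) / (125.5×10⁻⁹ m)
E_photon = 9.8792 eV

Then, the maximum kinetic energy:
KE_max = E_photon - φ = 9.8792 eV - 3.78 eV = 6.0992 eV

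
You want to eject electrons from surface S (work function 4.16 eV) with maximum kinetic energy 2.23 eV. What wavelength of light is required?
194.03 nm

From Einstein's equation: KE_max = hc/λ - φ

Rearranging for λ:
hc/λ = KE_max + φ
λ = hc/(KE_max + φ)

Required photon energy:
E_photon = KE_max + φ = 2.23 + 4.16 = 6.39 eV

Required wavelength:
λ = hc/E_photon = (6.626×10⁻³⁴)(3×10⁸) / (6.39 × 1.602×10⁻¹⁹)
λ = 194.03 nm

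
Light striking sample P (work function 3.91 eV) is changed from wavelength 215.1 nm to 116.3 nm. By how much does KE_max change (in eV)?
4.8967 eV

Using Einstein's equation: KE_max = hc/λ - φ

For λ₁ = 215.1 nm:
KE₁ = hc/λ₁ - φ = 5.7640 - 3.91 = 1.8540 eV

For λ₂ = 116.3 nm:
KE₂ = hc/λ₂ - φ = 10.6607 - 3.91 = 6.7507 eV

Change in KE:
ΔKE = KE₂ - KE₁ = 6.7507 - 1.8540 = 4.8967 eV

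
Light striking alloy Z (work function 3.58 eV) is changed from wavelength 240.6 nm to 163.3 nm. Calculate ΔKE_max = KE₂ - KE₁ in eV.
2.4393 eV

Using Einstein's equation: KE_max = hc/λ - φ

For λ₁ = 240.6 nm:
KE₁ = hc/λ₁ - φ = 5.1531 - 3.58 = 1.5731 eV

For λ₂ = 163.3 nm:
KE₂ = hc/λ₂ - φ = 7.5924 - 3.58 = 4.0124 eV

Change in KE:
ΔKE = KE₂ - KE₁ = 4.0124 - 1.5731 = 2.4393 eV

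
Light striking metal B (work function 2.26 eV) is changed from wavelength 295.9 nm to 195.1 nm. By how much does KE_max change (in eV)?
2.1648 eV

Using Einstein's equation: KE_max = hc/λ - φ

For λ₁ = 295.9 nm:
KE₁ = hc/λ₁ - φ = 4.1901 - 2.26 = 1.9301 eV

For λ₂ = 195.1 nm:
KE₂ = hc/λ₂ - φ = 6.3549 - 2.26 = 4.0949 eV

Change in KE:
ΔKE = KE₂ - KE₁ = 4.0949 - 1.9301 = 2.1648 eV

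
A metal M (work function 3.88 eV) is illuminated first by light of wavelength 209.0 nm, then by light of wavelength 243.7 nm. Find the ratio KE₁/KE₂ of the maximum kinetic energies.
1.6995

Using Einstein's equation: KE_max = hc/λ - φ

For λ₁ = 209.0 nm:
E₁ = hc/λ₁ = 5.9323 eV
KE₁ = E₁ - φ = 5.9323 - 3.88 = 2.0523 eV

For λ₂ = 243.7 nm:
E₂ = hc/λ₂ = 5.0876 eV
KE₂ = E₂ - φ = 5.0876 - 3.88 = 1.2076 eV

Ratio: KE₁/KE₂ = 2.0523/1.2076 = 1.6995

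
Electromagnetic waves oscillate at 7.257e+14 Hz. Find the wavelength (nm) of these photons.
413.11 nm

Using the wave equation: c = fλ

Solving for wavelength:
λ = c/f = (3×10⁸ m/s) / (7.257e+14 Hz)
λ = 413.11 nm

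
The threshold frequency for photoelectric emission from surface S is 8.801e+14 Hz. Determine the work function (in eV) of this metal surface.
3.64 eV

At the threshold frequency, photon energy equals work function:
φ = hf₀

Calculating:
φ = (6.626×10⁻³⁴ J·s)(8.801e+14 Hz)
φ = 3.64 eV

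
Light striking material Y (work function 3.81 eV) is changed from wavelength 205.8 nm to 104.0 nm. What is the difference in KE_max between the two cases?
5.8971 eV

Using Einstein's equation: KE_max = hc/λ - φ

For λ₁ = 205.8 nm:
KE₁ = hc/λ₁ - φ = 6.0245 - 3.81 = 2.2145 eV

For λ₂ = 104.0 nm:
KE₂ = hc/λ₂ - φ = 11.9216 - 3.81 = 8.1116 eV

Change in KE:
ΔKE = KE₂ - KE₁ = 8.1116 - 2.2145 = 5.8971 eV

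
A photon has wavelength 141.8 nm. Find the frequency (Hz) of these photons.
2.1142e+15 Hz

Using the wave equation: c = fλ

Solving for frequency:
f = c/λ = (3×10⁸ m/s) / (141.8×10⁻⁹ m)
f = 2.1142e+15 Hz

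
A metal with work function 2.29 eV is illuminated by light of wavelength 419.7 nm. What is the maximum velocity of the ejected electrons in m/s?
4.8333e+05 m/s

First, find the maximum kinetic energy:
E_photon = hc/λ = 2.9541 eV
KE_max = E_photon - φ = 2.9541 - 2.29 = 0.6641 eV

Convert to Joules: KE_max = 0.6641 × 1.602×10⁻¹⁹ J = 1.0640e-19 J

Then use KE = ½mv² to find velocity:
v = √(2·KE/m) = √(2 × 1.0640e-19 J / 9.109e-31 kg)
v = 4.8333e+05 m/s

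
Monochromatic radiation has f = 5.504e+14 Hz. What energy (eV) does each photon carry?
2.2763 eV

Using E = hf:

E = hf = (6.626×10⁻³⁴ J·s)(5.504e+14 Hz)
E = 2.2763 eV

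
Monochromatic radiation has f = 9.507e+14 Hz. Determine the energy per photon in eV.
3.9318 eV

Using E = hf:

E = hf = (6.626×10⁻³⁴ J·s)(9.507e+14 Hz)
E = 3.9318 eV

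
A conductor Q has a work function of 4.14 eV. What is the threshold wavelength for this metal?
299.48 nm

The threshold wavelength is when the photon energy equals the work function:
hc/λ₀ = φ

Solving for λ₀:
λ₀ = hc/φ = (6.626×10⁻³⁴ J·s)(3×10⁸ m/s) / (4.14 eV × 1.602×10⁻¹⁹ J/eV)
λ₀ = 299.48 nm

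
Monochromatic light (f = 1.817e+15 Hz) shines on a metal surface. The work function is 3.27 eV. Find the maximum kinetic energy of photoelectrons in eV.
4.2445 eV

Using Einstein's photoelectric equation: KE_max = hf - φ

First, calculate the photon energy:
E_photon = hf = (6.626×10⁻³⁴ J·s)(1.817e+15 Hz)
E_photon = 7.5145 eV

Then, the maximum kinetic energy:
KE_max = E_photon - φ = 7.5145 eV - 3.27 eV = 4.2445 eV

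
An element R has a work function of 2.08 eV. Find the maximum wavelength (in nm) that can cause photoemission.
596.08 nm

The threshold wavelength is when the photon energy equals the work function:
hc/λ₀ = φ

Solving for λ₀:
λ₀ = hc/φ = (6.626×10⁻³⁴ J·s)(3×10⁸ m/s) / (2.08 eV × 1.602×10⁻¹⁹ J/eV)
λ₀ = 596.08 nm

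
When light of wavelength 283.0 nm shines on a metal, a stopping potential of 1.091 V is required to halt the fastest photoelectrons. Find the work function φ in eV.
3.29 eV

The stopping potential gives the maximum kinetic energy: KE_max = eV_s = 1.091 eV

From Einstein's photoelectric equation: KE_max = hc/λ - φ
Rearranging: φ = hc/λ - KE_max

Calculate photon energy:
E_photon = hc/λ = (6.626×10⁻³⁴ J·s)(3×10⁸ m/s) / (283.0×10⁻⁹ m) = 4.3811 eV

Therefore:
φ = 4.3811 - 1.091 = 3.29 eV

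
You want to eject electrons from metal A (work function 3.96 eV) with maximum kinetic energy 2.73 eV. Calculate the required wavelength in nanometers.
185.33 nm

From Einstein's equation: KE_max = hc/λ - φ

Rearranging for λ:
hc/λ = KE_max + φ
λ = hc/(KE_max + φ)

Required photon energy:
E_photon = KE_max + φ = 2.73 + 3.96 = 6.69 eV

Required wavelength:
λ = hc/E_photon = (6.626×10⁻³⁴)(3×10⁸) / (6.69 × 1.602×10⁻¹⁹)
λ = 185.33 nm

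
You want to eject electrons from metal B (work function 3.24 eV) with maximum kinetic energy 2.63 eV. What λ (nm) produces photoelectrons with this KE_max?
211.22 nm

From Einstein's equation: KE_max = hc/λ - φ

Rearranging for λ:
hc/λ = KE_max + φ
λ = hc/(KE_max + φ)

Required photon energy:
E_photon = KE_max + φ = 2.63 + 3.24 = 5.87 eV

Required wavelength:
λ = hc/E_photon = (6.626×10⁻³⁴)(3×10⁸) / (5.87 × 1.602×10⁻¹⁹)
λ = 211.22 nm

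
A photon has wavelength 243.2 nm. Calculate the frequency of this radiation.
1.2327e+15 Hz

Using the wave equation: c = fλ

Solving for frequency:
f = c/λ = (3×10⁸ m/s) / (243.2×10⁻⁹ m)
f = 1.2327e+15 Hz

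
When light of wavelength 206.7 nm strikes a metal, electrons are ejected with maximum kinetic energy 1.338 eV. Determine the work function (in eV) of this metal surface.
4.66 eV

From Einstein's photoelectric equation: KE_max = hf - φ = hc/λ - φ

Rearranging for φ:
φ = hc/λ - KE_max

Calculate photon energy:
E_photon = hc/λ = 5.9983 eV

Therefore:
φ = 5.9983 - 1.338 = 4.66 eV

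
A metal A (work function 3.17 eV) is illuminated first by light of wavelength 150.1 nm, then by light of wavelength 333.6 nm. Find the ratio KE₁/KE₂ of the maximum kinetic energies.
9.3131

Using Einstein's equation: KE_max = hc/λ - φ

For λ₁ = 150.1 nm:
E₁ = hc/λ₁ = 8.2601 eV
KE₁ = E₁ - φ = 8.2601 - 3.17 = 5.0901 eV

For λ₂ = 333.6 nm:
E₂ = hc/λ₂ = 3.7166 eV
KE₂ = E₂ - φ = 3.7166 - 3.17 = 0.5466 eV

Ratio: KE₁/KE₂ = 5.0901/0.5466 = 9.3131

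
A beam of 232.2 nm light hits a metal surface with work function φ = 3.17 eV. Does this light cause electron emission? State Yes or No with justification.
Yes

For photoemission, the photon energy must exceed the work function.

Photon energy: E = hc/λ = 5.3395 eV
Work function: φ = 3.17 eV

Since E_photon (5.3395 eV) > φ (3.17 eV), photoemission WILL occur.
The threshold wavelength is λ₀ = hc/φ = 391.1 nm.
Since 232.2 nm < 391.1 nm, the light has sufficient energy.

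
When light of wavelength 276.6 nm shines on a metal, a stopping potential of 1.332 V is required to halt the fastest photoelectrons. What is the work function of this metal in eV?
3.15 eV

The stopping potential gives the maximum kinetic energy: KE_max = eV_s = 1.332 eV

From Einstein's photoelectric equation: KE_max = hc/λ - φ
Rearranging: φ = hc/λ - KE_max

Calculate photon energy:
E_photon = hc/λ = (6.626×10⁻³⁴ J·s)(3×10⁸ m/s) / (276.6×10⁻⁹ m) = 4.4824 eV

Therefore:
φ = 4.4824 - 1.332 = 3.15 eV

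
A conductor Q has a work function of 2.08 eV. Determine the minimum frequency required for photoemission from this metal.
5.0294e+14 Hz

The threshold frequency is when the photon energy equals the work function:
hf₀ = φ

Solving for f₀:
f₀ = φ/h = (2.08 eV × 1.602×10⁻¹⁹ J/eV) / (6.626×10⁻³⁴ J·s)
f₀ = 5.0294e+14 Hz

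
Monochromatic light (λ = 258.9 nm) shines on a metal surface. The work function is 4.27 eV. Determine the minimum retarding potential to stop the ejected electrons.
0.5189 V

The stopping potential V_s satisfies: eV_s = KE_max

First, find KE_max using Einstein's equation:
E_photon = hc/λ = 4.7889 eV
KE_max = E_photon - φ = 4.7889 - 4.27 = 0.5189 eV

Since eV_s = KE_max:
V_s = KE_max/e = 0.5189 V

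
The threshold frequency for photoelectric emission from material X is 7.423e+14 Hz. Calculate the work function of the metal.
3.07 eV

At the threshold frequency, photon energy equals work function:
φ = hf₀

Calculating:
φ = (6.626×10⁻³⁴ J·s)(7.423e+14 Hz)
φ = 3.07 eV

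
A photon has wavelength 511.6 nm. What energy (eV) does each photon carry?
2.4235 eV

Using E = hf = hc/λ:

E = hc/λ = (6.626×10⁻³⁴ J·s)(3×10⁸ m/s) / (511.6×10⁻⁹ m)
E = 2.4235 eV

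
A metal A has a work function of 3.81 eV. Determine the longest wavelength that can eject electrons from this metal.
325.42 nm

The threshold wavelength is when the photon energy equals the work function:
hc/λ₀ = φ

Solving for λ₀:
λ₀ = hc/φ = (6.626×10⁻³⁴ J·s)(3×10⁸ m/s) / (3.81 eV × 1.602×10⁻¹⁹ J/eV)
λ₀ = 325.42 nm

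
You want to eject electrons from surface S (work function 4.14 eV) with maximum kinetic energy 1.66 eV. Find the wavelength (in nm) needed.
213.77 nm

From Einstein's equation: KE_max = hc/λ - φ

Rearranging for λ:
hc/λ = KE_max + φ
λ = hc/(KE_max + φ)

Required photon energy:
E_photon = KE_max + φ = 1.66 + 4.14 = 5.80 eV

Required wavelength:
λ = hc/E_photon = (6.626×10⁻³⁴)(3×10⁸) / (5.80 × 1.602×10⁻¹⁹)
λ = 213.77 nm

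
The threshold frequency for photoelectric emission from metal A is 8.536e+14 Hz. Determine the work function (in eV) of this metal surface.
3.53 eV

At the threshold frequency, photon energy equals work function:
φ = hf₀

Calculating:
φ = (6.626×10⁻³⁴ J·s)(8.536e+14 Hz)
φ = 3.53 eV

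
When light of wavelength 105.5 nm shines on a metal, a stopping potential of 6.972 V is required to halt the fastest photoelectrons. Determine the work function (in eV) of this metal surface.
4.78 eV

The stopping potential gives the maximum kinetic energy: KE_max = eV_s = 6.972 eV

From Einstein's photoelectric equation: KE_max = hc/λ - φ
Rearranging: φ = hc/λ - KE_max

Calculate photon energy:
E_photon = hc/λ = (6.626×10⁻³⁴ J·s)(3×10⁸ m/s) / (105.5×10⁻⁹ m) = 11.7521 eV

Therefore:
φ = 11.7521 - 6.972 = 4.78 eV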